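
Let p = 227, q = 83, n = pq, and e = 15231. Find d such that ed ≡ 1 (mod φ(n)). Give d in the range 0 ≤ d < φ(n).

13979

φ(n) = (p−1)(q−1) = 226·82 = 18532.
Need d with 15231·d ≡ 1 (mod 18532). Apply the extended Euclidean algorithm:
18532 = 1*15231 + 3301
15231 = 4*3301 + 2027
3301 = 1*2027 + 1274
2027 = 1*1274 + 753
1274 = 1*753 + 521
753 = 1*521 + 232
521 = 2*232 + 57
232 = 4*57 + 4
57 = 14*4 + 1
4 = 4*1 + 0
Back-substitute:
1 = 57 − 14·4
1 = −14·232 + 57·57
1 = 57·521 − 128·232
1 = −128·753 + 185·521
1 = 185·1274 − 313·753
1 = −313·2027 + 498·1274
1 = 498·3301 − 811·2027
1 = −811·15231 + 3742·3301
1 = 3742·18532 − 4553·15231
So 15231·(-4553) ≡ 1 (mod 18532), hence d ≡ -4553 ≡ 13979 (mod 18532).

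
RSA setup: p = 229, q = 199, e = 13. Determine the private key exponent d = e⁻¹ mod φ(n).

27781

φ(n) = (p−1)(q−1) = 228·198 = 45144.
Need d with 13·d ≡ 1 (mod 45144). Apply the extended Euclidean algorithm:
45144 = 3472*13 + 8
13 = 1*8 + 5
8 = 1*5 + 3
5 = 1*3 + 2
3 = 1*2 + 1
2 = 2*1 + 0
Back-substitute:
1 = 3 − 2
1 = −5 + 2·3
1 = 2·8 − 3·5
1 = −3·13 + 5·8
1 = 5·45144 − 17363·13
So 13·(-17363) ≡ 1 (mod 45144), hence d ≡ -17363 ≡ 27781 (mod 45144).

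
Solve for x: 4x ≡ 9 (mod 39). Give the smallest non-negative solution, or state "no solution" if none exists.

First find gcd(4, 39):
39 = 9·4 + 3
4 = 1·3 + 1
3 = 3·1 + 0
gcd = 1, so a unique solution mod 39 exists.
Back-substitute for the Bézout coefficients:
1 = 4 − 3
1 = −39 + 10·4
So 4·(10) ≡ 1 (mod 39), giving 4⁻¹ ≡ 10.
x ≡ 4⁻¹·9 ≡ 10·9 ≡ 12 (mod 39).

12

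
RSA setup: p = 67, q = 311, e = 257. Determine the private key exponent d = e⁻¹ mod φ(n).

1433

φ(n) = (p−1)(q−1) = 66·310 = 20460.
Need d with 257·d ≡ 1 (mod 20460). Apply the extended Euclidean algorithm:
20460 = 79*257 + 157
257 = 1*157 + 100
157 = 1*100 + 57
100 = 1*57 + 43
57 = 1*43 + 14
43 = 3*14 + 1
14 = 14*1 + 0
Back-substitute:
1 = 43 − 3·14
1 = −3·57 + 4·43
1 = 4·100 − 7·57
1 = −7·157 + 11·100
1 = 11·257 − 18·157
1 = −18·20460 + 1433·257
So 257·1433 ≡ 1 (mod 20460), hence d = 1433.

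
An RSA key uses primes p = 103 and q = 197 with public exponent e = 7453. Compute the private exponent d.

7213

φ(n) = (p−1)(q−1) = 102·196 = 19992.
Need d with 7453·d ≡ 1 (mod 19992). Apply the extended Euclidean algorithm:
19992 = 2·7453 + 5086
7453 = 1·5086 + 2367
5086 = 2·2367 + 352
2367 = 6·352 + 255
352 = 1·255 + 97
255 = 2·97 + 61
97 = 1·61 + 36
61 = 1·36 + 25
36 = 1·25 + 11
25 = 2·11 + 3
11 = 3·3 + 2
3 = 1·2 + 1
2 = 2·1 + 0
Back-substitute:
1 = 3 − 2
1 = −11 + 4·3
1 = 4·25 − 9·11
1 = −9·36 + 13·25
1 = 13·61 − 22·36
1 = −22·97 + 35·61
1 = 35·255 − 92·97
1 = −92·352 + 127·255
1 = 127·2367 − 854·352
1 = −854·5086 + 1835·2367
1 = 1835·7453 − 2689·5086
1 = −2689·19992 + 7213·7453
So 7453·7213 ≡ 1 (mod 19992), hence d = 7213.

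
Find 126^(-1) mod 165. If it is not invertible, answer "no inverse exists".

no inverse exists

Euclidean algorithm on 165, 126:
165 = 1·126 + 39
126 = 3·39 + 9
39 = 4·9 + 3
9 = 3·3 + 0
The gcd is 3, not 1, hence no inverse exists.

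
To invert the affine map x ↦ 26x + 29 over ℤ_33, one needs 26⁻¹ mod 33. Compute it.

gcd(33, 26) by repeated division:
33 = 1·26 + 7
26 = 3·7 + 5
7 = 1·5 + 2
5 = 2·2 + 1
2 = 2·1 + 0
gcd = 1, so the inverse exists. Back-substitute:
1 = 5 − 2·2
1 = −2·7 + 3·5
1 = 3·26 − 11·7
1 = −11·33 + 14·26
So 26·14 ≡ 1 (mod 33).

14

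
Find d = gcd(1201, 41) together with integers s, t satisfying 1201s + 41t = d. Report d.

Apply Euclid's algorithm to 1201 and 41:
1201 = 29×41 + 12
41 = 3×12 + 5
12 = 2×5 + 2
5 = 2×2 + 1
2 = 2×1 + 0
gcd(1201, 41) = 1.
Working backward:
1 = 5 − 2·2
1 = −2·12 + 5·5
1 = 5·41 − 17·12
1 = −17·1201 + 498·41
So 1 = (-17)·1201 + (498)·41.

1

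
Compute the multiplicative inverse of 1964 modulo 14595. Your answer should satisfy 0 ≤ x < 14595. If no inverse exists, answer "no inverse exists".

10649

gcd(14595, 1964) by repeated division:
14595 = 7·1964 + 847
1964 = 2·847 + 270
847 = 3·270 + 37
270 = 7·37 + 11
37 = 3·11 + 4
11 = 2·4 + 3
4 = 1·3 + 1
3 = 3·1 + 0
gcd = 1, so the inverse exists. Back-substitute:
1 = 4 − 3
1 = −11 + 3·4
1 = 3·37 − 10·11
1 = −10·270 + 73·37
1 = 73·847 − 229·270
1 = −229·1964 + 531·847
1 = 531·14595 − 3946·1964
So 1964·(-3946) ≡ 1 (mod 14595), and -3946 ≡ 10649 (mod 14595).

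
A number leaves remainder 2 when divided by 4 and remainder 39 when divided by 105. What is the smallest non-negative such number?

Write x = 2 + 4·k. Then 4·k ≡ 39 − 2 ≡ 37 (mod 105).
Need 4⁻¹ mod 105. Extended Euclid on (105, 4):
105 = 26·4 + 1
4 = 4·1 + 0
Back-substitute:
1 = 105 − 26·4
4⁻¹ ≡ 79 (mod 105), so k ≡ 79·37 ≡ 88 (mod 105).
x = 2 + 4·88 = 354.

354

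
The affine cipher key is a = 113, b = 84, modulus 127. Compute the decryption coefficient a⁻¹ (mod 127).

9

gcd(127, 113) by repeated division:
127 = 1*113 + 14
113 = 8*14 + 1
14 = 14*1 + 0
Since gcd(113, 127) = 1, back-substitute to write 1 as a combination:
1 = 113 − 8·14
1 = −8·127 + 9·113
So 113·9 ≡ 1 (mod 127).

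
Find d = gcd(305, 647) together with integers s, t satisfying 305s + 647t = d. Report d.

Apply Euclid's algorithm to 647 and 305:
647 = 2·305 + 37
305 = 8·37 + 9
37 = 4·9 + 1
9 = 9·1 + 0
gcd(305, 647) = 1.
Express as a combination:
1 = 37 − 4·9
1 = −4·305 + 33·37
1 = 33·647 − 70·305
So 1 = (33)·647 + (-70)·305.

1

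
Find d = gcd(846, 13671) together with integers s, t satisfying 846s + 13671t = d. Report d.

Repeated division:
13671 = 16×846 + 135
846 = 6×135 + 36
135 = 3×36 + 27
36 = 1×27 + 9
27 = 3×9 + 0
gcd(846, 13671) = 9.
Back-substituting:
9 = 36 − 27
9 = −135 + 4·36
9 = 4·846 − 25·135
9 = −25·13671 + 404·846
So 9 = (-25)·13671 + (404)·846.

9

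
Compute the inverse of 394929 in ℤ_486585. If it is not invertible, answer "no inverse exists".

no inverse exists

Compute gcd(394929, 486585):
486585 = 1·394929 + 91656
394929 = 4·91656 + 28305
91656 = 3·28305 + 6741
28305 = 4·6741 + 1341
6741 = 5·1341 + 36
1341 = 37·36 + 9
36 = 4·9 + 0
Since gcd = 9 > 1, 394929 is not a unit mod 486585.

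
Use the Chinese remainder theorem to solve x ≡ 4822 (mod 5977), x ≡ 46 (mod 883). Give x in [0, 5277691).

2317921

Write x = 4822 + 5977·k. Then 5977·k ≡ 46 − 4822 ≡ 522 (mod 883).
Need 5977⁻¹ mod 883. Extended Euclid on (883, 679):
883 = 1*679 + 204
679 = 3*204 + 67
204 = 3*67 + 3
67 = 22*3 + 1
3 = 3*1 + 0
Back-substitute:
1 = 67 − 22·3
1 = −22·204 + 67·67
1 = 67·679 − 223·204
1 = −223·883 + 290·679
5977⁻¹ ≡ 290 (mod 883), so k ≡ 290·522 ≡ 387 (mod 883).
x = 4822 + 5977·387 = 2317921.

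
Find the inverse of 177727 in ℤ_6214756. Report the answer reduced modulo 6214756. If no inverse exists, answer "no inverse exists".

658727

Extended Euclidean algorithm:
6214756 = 34·177727 + 172038
177727 = 1·172038 + 5689
172038 = 30·5689 + 1368
5689 = 4·1368 + 217
1368 = 6·217 + 66
217 = 3·66 + 19
66 = 3·19 + 9
19 = 2·9 + 1
9 = 9·1 + 0
The gcd is 1. Working backward:
1 = 19 − 2·9
1 = −2·66 + 7·19
1 = 7·217 − 23·66
1 = −23·1368 + 145·217
1 = 145·5689 − 603·1368
1 = −603·172038 + 18235·5689
1 = 18235·177727 − 18838·172038
1 = −18838·6214756 + 658727·177727
So 177727·658727 ≡ 1 (mod 6214756).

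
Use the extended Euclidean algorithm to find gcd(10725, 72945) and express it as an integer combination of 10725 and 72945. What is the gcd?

15

Euclidean algorithm:
72945 = 6×10725 + 8595
10725 = 1×8595 + 2130
8595 = 4×2130 + 75
2130 = 28×75 + 30
75 = 2×30 + 15
30 = 2×15 + 0
gcd(10725, 72945) = 15.
Express as a combination:
15 = 75 − 2·30
15 = −2·2130 + 57·75
15 = 57·8595 − 230·2130
15 = −230·10725 + 287·8595
15 = 287·72945 − 1952·10725
So 15 = (287)·72945 + (-1952)·10725.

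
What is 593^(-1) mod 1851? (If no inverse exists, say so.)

Extended Euclidean algorithm:
1851 = 3×593 + 72
593 = 8×72 + 17
72 = 4×17 + 4
17 = 4×4 + 1
4 = 4×1 + 0
Since gcd(593, 1851) = 1, back-substitute to write 1 as a combination:
1 = 17 − 4·4
1 = −4·72 + 17·17
1 = 17·593 − 140·72
1 = −140·1851 + 437·593
So 593·437 ≡ 1 (mod 1851).

437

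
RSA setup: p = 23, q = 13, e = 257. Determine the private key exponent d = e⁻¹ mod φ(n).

φ(n) = (p−1)(q−1) = 22·12 = 264.
Need d with 257·d ≡ 1 (mod 264). Apply the extended Euclidean algorithm:
264 = 1×257 + 7
257 = 36×7 + 5
7 = 1×5 + 2
5 = 2×2 + 1
2 = 2×1 + 0
Back-substitute:
1 = 5 − 2·2
1 = −2·7 + 3·5
1 = 3·257 − 110·7
1 = −110·264 + 113·257
So 257·113 ≡ 1 (mod 264), hence d = 113.

113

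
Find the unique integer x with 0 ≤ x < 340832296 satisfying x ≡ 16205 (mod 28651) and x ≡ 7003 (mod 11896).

141724051

Write x = 16205 + 28651·k. Then 28651·k ≡ 7003 − 16205 ≡ 2694 (mod 11896).
Need 28651⁻¹ mod 11896. Extended Euclid on (11896, 4859):
11896 = 2·4859 + 2178
4859 = 2·2178 + 503
2178 = 4·503 + 166
503 = 3·166 + 5
166 = 33·5 + 1
5 = 5·1 + 0
Back-substitute:
1 = 166 − 33·5
1 = −33·503 + 100·166
1 = 100·2178 − 433·503
1 = −433·4859 + 966·2178
1 = 966·11896 − 2365·4859
28651⁻¹ ≡ 9531 (mod 11896), so k ≡ 9531·2694 ≡ 4946 (mod 11896).
x = 16205 + 28651·4946 = 141724051.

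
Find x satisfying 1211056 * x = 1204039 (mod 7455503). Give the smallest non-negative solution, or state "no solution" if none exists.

no solution

gcd(1211056, 7455503):
7455503 = 6*1211056 + 189167
1211056 = 6*189167 + 76054
189167 = 2*76054 + 37059
76054 = 2*37059 + 1936
37059 = 19*1936 + 275
1936 = 7*275 + 11
275 = 25*11 + 0
gcd = 11, but 11 ∤ 1204039, so the congruence has no solution.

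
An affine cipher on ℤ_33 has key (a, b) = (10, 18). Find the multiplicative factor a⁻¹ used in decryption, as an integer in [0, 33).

gcd(33, 10) by repeated division:
33 = 3×10 + 3
10 = 3×3 + 1
3 = 3×1 + 0
gcd = 1, so the inverse exists. Back-substitute:
1 = 10 − 3·3
1 = −3·33 + 10·10
So 10·10 ≡ 1 (mod 33).

10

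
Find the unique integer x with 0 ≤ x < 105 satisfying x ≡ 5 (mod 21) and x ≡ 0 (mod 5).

5

Write x = 5 + 21·k. Then 21·k ≡ 0 − 5 ≡ 0 (mod 5).
Need 21⁻¹ mod 5. Extended Euclid on (5, 1):
5 = 5*1 + 0
21⁻¹ ≡ 1 (mod 5), so k ≡ 1·0 ≡ 0 (mod 5).
x = 5 + 21·0 = 5.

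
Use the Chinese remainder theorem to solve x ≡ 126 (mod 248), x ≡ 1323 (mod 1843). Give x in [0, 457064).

386510

Write x = 126 + 248·k. Then 248·k ≡ 1323 − 126 ≡ 1197 (mod 1843).
Need 248⁻¹ mod 1843. Extended Euclid on (1843, 248):
1843 = 7·248 + 107
248 = 2·107 + 34
107 = 3·34 + 5
34 = 6·5 + 4
5 = 1·4 + 1
4 = 4·1 + 0
Back-substitute:
1 = 5 − 4
1 = −34 + 7·5
1 = 7·107 − 22·34
1 = −22·248 + 51·107
1 = 51·1843 − 379·248
248⁻¹ ≡ 1464 (mod 1843), so k ≡ 1464·1197 ≡ 1558 (mod 1843).
x = 126 + 248·1558 = 386510.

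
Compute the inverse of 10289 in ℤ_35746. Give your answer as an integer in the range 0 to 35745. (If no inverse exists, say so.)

25379

Extended Euclidean algorithm:
35746 = 3×10289 + 4879
10289 = 2×4879 + 531
4879 = 9×531 + 100
531 = 5×100 + 31
100 = 3×31 + 7
31 = 4×7 + 3
7 = 2×3 + 1
3 = 3×1 + 0
The gcd is 1. Working backward:
1 = 7 − 2·3
1 = −2·31 + 9·7
1 = 9·100 − 29·31
1 = −29·531 + 154·100
1 = 154·4879 − 1415·531
1 = −1415·10289 + 2984·4879
1 = 2984·35746 − 10367·10289
Hence 10289⁻¹ ≡ -10367 ≡ 25379 (mod 35746).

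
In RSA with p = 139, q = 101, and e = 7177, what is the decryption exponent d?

3313

φ(n) = (p−1)(q−1) = 138·100 = 13800.
Need d with 7177·d ≡ 1 (mod 13800). Apply the extended Euclidean algorithm:
13800 = 1·7177 + 6623
7177 = 1·6623 + 554
6623 = 11·554 + 529
554 = 1·529 + 25
529 = 21·25 + 4
25 = 6·4 + 1
4 = 4·1 + 0
Back-substitute:
1 = 25 − 6·4
1 = −6·529 + 127·25
1 = 127·554 − 133·529
1 = −133·6623 + 1590·554
1 = 1590·7177 − 1723·6623
1 = −1723·13800 + 3313·7177
So 7177·3313 ≡ 1 (mod 13800), hence d = 3313.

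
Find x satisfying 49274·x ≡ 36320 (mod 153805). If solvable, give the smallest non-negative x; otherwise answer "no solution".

First find gcd(49274, 153805):
153805 = 3·49274 + 5983
49274 = 8·5983 + 1410
5983 = 4·1410 + 343
1410 = 4·343 + 38
343 = 9·38 + 1
38 = 38·1 + 0
gcd = 1, so a unique solution mod 153805 exists.
Back-substitute for the Bézout coefficients:
1 = 343 − 9·38
1 = −9·1410 + 37·343
1 = 37·5983 − 157·1410
1 = −157·49274 + 1293·5983
1 = 1293·153805 − 4036·49274
So 49274·(-4036) ≡ 1 (mod 153805), giving 49274⁻¹ ≡ 149769.
x ≡ 49274⁻¹·36320 ≡ 149769·36320 ≡ 142450 (mod 153805).

142450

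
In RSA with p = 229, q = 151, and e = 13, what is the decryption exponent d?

23677

φ(n) = (p−1)(q−1) = 228·150 = 34200.
Need d with 13·d ≡ 1 (mod 34200). Apply the extended Euclidean algorithm:
34200 = 2630*13 + 10
13 = 1*10 + 3
10 = 3*3 + 1
3 = 3*1 + 0
Back-substitute:
1 = 10 − 3·3
1 = −3·13 + 4·10
1 = 4·34200 − 10523·13
So 13·(-10523) ≡ 1 (mod 34200), hence d ≡ -10523 ≡ 23677 (mod 34200).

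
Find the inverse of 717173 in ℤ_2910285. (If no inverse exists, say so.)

Apply the Euclidean algorithm to 2910285 and 717173:
2910285 = 4·717173 + 41593
717173 = 17·41593 + 10092
41593 = 4·10092 + 1225
10092 = 8·1225 + 292
1225 = 4·292 + 57
292 = 5·57 + 7
57 = 8·7 + 1
7 = 7·1 + 0
gcd = 1, so the inverse exists. Back-substitute:
1 = 57 − 8·7
1 = −8·292 + 41·57
1 = 41·1225 − 172·292
1 = −172·10092 + 1417·1225
1 = 1417·41593 − 5840·10092
1 = −5840·717173 + 100697·41593
1 = 100697·2910285 − 408628·717173
So 717173·(-408628) ≡ 1 (mod 2910285), and -408628 ≡ 2501657 (mod 2910285).

2501657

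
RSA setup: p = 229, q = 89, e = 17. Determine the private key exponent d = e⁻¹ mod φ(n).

φ(n) = (p−1)(q−1) = 228·88 = 20064.
Need d with 17·d ≡ 1 (mod 20064). Apply the extended Euclidean algorithm:
20064 = 1180·17 + 4
17 = 4·4 + 1
4 = 4·1 + 0
Back-substitute:
1 = 17 − 4·4
1 = −4·20064 + 4721·17
So 17·4721 ≡ 1 (mod 20064), hence d = 4721.

4721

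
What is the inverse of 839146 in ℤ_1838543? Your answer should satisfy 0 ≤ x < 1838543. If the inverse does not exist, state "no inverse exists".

no inverse exists

Euclidean algorithm on 1838543, 839146:
1838543 = 2×839146 + 160251
839146 = 5×160251 + 37891
160251 = 4×37891 + 8687
37891 = 4×8687 + 3143
8687 = 2×3143 + 2401
3143 = 1×2401 + 742
2401 = 3×742 + 175
742 = 4×175 + 42
175 = 4×42 + 7
42 = 6×7 + 0
gcd(839146, 1838543) = 7 ≠ 1, so 839146 has no multiplicative inverse modulo 1838543.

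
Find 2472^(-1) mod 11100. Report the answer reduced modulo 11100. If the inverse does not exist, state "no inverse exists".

Euclidean algorithm on 11100, 2472:
11100 = 4*2472 + 1212
2472 = 2*1212 + 48
1212 = 25*48 + 12
48 = 4*12 + 0
Since gcd = 12 > 1, 2472 is not a unit mod 11100.

no inverse exists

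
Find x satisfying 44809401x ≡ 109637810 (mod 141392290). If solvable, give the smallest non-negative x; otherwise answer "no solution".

gcd(44809401, 141392290):
141392290 = 3*44809401 + 6964087
44809401 = 6*6964087 + 3024879
6964087 = 2*3024879 + 914329
3024879 = 3*914329 + 281892
914329 = 3*281892 + 68653
281892 = 4*68653 + 7280
68653 = 9*7280 + 3133
7280 = 2*3133 + 1014
3133 = 3*1014 + 91
1014 = 11*91 + 13
91 = 7*13 + 0
gcd = 13, but 13 ∤ 109637810, so the congruence has no solution.

no solution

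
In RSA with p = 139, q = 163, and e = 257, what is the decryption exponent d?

φ(n) = (p−1)(q−1) = 138·162 = 22356.
Need d with 257·d ≡ 1 (mod 22356). Apply the extended Euclidean algorithm:
22356 = 86·257 + 254
257 = 1·254 + 3
254 = 84·3 + 2
3 = 1·2 + 1
2 = 2·1 + 0
Back-substitute:
1 = 3 − 2
1 = −254 + 85·3
1 = 85·257 − 86·254
1 = −86·22356 + 7481·257
So 257·7481 ≡ 1 (mod 22356), hence d = 7481.

7481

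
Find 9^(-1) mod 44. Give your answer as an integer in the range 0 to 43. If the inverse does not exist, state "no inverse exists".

5

Run Euclid on (44, 9):
44 = 4*9 + 8
9 = 1*8 + 1
8 = 8*1 + 0
Since gcd(9, 44) = 1, back-substitute to write 1 as a combination:
1 = 9 − 8
1 = −44 + 5·9
So 9·5 ≡ 1 (mod 44).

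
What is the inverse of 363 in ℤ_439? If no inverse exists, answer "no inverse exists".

gcd(439, 363) by repeated division:
439 = 1×363 + 76
363 = 4×76 + 59
76 = 1×59 + 17
59 = 3×17 + 8
17 = 2×8 + 1
8 = 8×1 + 0
gcd = 1, so the inverse exists. Back-substitute:
1 = 17 − 2·8
1 = −2·59 + 7·17
1 = 7·76 − 9·59
1 = −9·363 + 43·76
1 = 43·439 − 52·363
So 363·(-52) ≡ 1 (mod 439), and -52 ≡ 387 (mod 439).

387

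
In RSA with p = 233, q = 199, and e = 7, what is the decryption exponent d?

19687

φ(n) = (p−1)(q−1) = 232·198 = 45936.
Need d with 7·d ≡ 1 (mod 45936). Apply the extended Euclidean algorithm:
45936 = 6562·7 + 2
7 = 3·2 + 1
2 = 2·1 + 0
Back-substitute:
1 = 7 − 3·2
1 = −3·45936 + 19687·7
So 7·19687 ≡ 1 (mod 45936), hence d = 19687.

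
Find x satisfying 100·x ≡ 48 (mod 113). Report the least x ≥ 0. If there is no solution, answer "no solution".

5

First find gcd(100, 113):
113 = 1×100 + 13
100 = 7×13 + 9
13 = 1×9 + 4
9 = 2×4 + 1
4 = 4×1 + 0
gcd = 1, so a unique solution mod 113 exists.
Back-substitute for the Bézout coefficients:
1 = 9 − 2·4
1 = −2·13 + 3·9
1 = 3·100 − 23·13
1 = −23·113 + 26·100
So 100·(26) ≡ 1 (mod 113), giving 100⁻¹ ≡ 26.
x ≡ 100⁻¹·48 ≡ 26·48 ≡ 5 (mod 113).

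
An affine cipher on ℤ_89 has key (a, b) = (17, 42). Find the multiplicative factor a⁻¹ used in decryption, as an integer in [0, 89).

Apply the Euclidean algorithm to 89 and 17:
89 = 5·17 + 4
17 = 4·4 + 1
4 = 4·1 + 0
Since gcd(17, 89) = 1, back-substitute to write 1 as a combination:
1 = 17 − 4·4
1 = −4·89 + 21·17
So 17·21 ≡ 1 (mod 89).

21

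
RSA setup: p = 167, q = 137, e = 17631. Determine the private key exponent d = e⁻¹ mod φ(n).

φ(n) = (p−1)(q−1) = 166·136 = 22576.
Need d with 17631·d ≡ 1 (mod 22576). Apply the extended Euclidean algorithm:
22576 = 1·17631 + 4945
17631 = 3·4945 + 2796
4945 = 1·2796 + 2149
2796 = 1·2149 + 647
2149 = 3·647 + 208
647 = 3·208 + 23
208 = 9·23 + 1
23 = 23·1 + 0
Back-substitute:
1 = 208 − 9·23
1 = −9·647 + 28·208
1 = 28·2149 − 93·647
1 = −93·2796 + 121·2149
1 = 121·4945 − 214·2796
1 = −214·17631 + 763·4945
1 = 763·22576 − 977·17631
So 17631·(-977) ≡ 1 (mod 22576), hence d ≡ -977 ≡ 21599 (mod 22576).

21599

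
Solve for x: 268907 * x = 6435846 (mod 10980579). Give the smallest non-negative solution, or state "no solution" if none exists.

6570927

First find gcd(268907, 10980579):
10980579 = 40·268907 + 224299
268907 = 1·224299 + 44608
224299 = 5·44608 + 1259
44608 = 35·1259 + 543
1259 = 2·543 + 173
543 = 3·173 + 24
173 = 7·24 + 5
24 = 4·5 + 4
5 = 1·4 + 1
4 = 4·1 + 0
gcd = 1, so a unique solution mod 10980579 exists.
Back-substitute for the Bézout coefficients:
1 = 5 − 4
1 = −24 + 5·5
1 = 5·173 − 36·24
1 = −36·543 + 113·173
1 = 113·1259 − 262·543
1 = −262·44608 + 9283·1259
1 = 9283·224299 − 46677·44608
1 = −46677·268907 + 55960·224299
1 = 55960·10980579 − 2285077·268907
So 268907·(-2285077) ≡ 1 (mod 10980579), giving 268907⁻¹ ≡ 8695502.
x ≡ 268907⁻¹·6435846 ≡ 8695502·6435846 ≡ 6570927 (mod 10980579).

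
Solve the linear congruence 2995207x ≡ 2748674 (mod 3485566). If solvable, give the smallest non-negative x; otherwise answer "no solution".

First find gcd(2995207, 3485566):
3485566 = 1·2995207 + 490359
2995207 = 6·490359 + 53053
490359 = 9·53053 + 12882
53053 = 4·12882 + 1525
12882 = 8·1525 + 682
1525 = 2·682 + 161
682 = 4·161 + 38
161 = 4·38 + 9
38 = 4·9 + 2
9 = 4·2 + 1
2 = 2·1 + 0
gcd = 1, so a unique solution mod 3485566 exists.
Back-substitute for the Bézout coefficients:
1 = 9 − 4·2
1 = −4·38 + 17·9
1 = 17·161 − 72·38
1 = −72·682 + 305·161
1 = 305·1525 − 682·682
1 = −682·12882 + 5761·1525
1 = 5761·53053 − 23726·12882
1 = −23726·490359 + 219295·53053
1 = 219295·2995207 − 1339496·490359
1 = −1339496·3485566 + 1558791·2995207
So 2995207·(1558791) ≡ 1 (mod 3485566), giving 2995207⁻¹ ≡ 1558791.
x ≡ 2995207⁻¹·2748674 ≡ 1558791·2748674 ≡ 686596 (mod 3485566).

686596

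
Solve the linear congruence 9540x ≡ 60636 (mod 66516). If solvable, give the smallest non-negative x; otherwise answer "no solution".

348

First find gcd(9540, 66516):
66516 = 6*9540 + 9276
9540 = 1*9276 + 264
9276 = 35*264 + 36
264 = 7*36 + 12
36 = 3*12 + 0
gcd = 12 and 12 | 60636, so solutions exist. Divide through by 12: 795x ≡ 5053 (mod 5543).
Now find 795⁻¹ mod 5543:
5543 = 6*795 + 773
795 = 1*773 + 22
773 = 35*22 + 3
22 = 7*3 + 1
3 = 3*1 + 0
Back-substitute:
1 = 22 − 7·3
1 = −7·773 + 246·22
1 = 246·795 − 253·773
1 = −253·5543 + 1764·795
So 795⁻¹ ≡ 1764 (mod 5543).
Then x ≡ 1764·5053 ≡ 348 (mod 5543); the smallest non-negative solution is x = 348.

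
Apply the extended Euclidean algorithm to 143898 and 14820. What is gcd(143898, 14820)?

Repeated division:
143898 = 9*14820 + 10518
14820 = 1*10518 + 4302
10518 = 2*4302 + 1914
4302 = 2*1914 + 474
1914 = 4*474 + 18
474 = 26*18 + 6
18 = 3*6 + 0
gcd(143898, 14820) = 6.
Express as a combination:
6 = 474 − 26·18
6 = −26·1914 + 105·474
6 = 105·4302 − 236·1914
6 = −236·10518 + 577·4302
6 = 577·14820 − 813·10518
6 = −813·143898 + 7894·14820
So 6 = (-813)·143898 + (7894)·14820.

6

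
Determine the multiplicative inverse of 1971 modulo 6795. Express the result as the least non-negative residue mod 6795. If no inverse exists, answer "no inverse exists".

no inverse exists

Euclidean algorithm on 6795, 1971:
6795 = 3·1971 + 882
1971 = 2·882 + 207
882 = 4·207 + 54
207 = 3·54 + 45
54 = 1·45 + 9
45 = 5·9 + 0
gcd(1971, 6795) = 9 ≠ 1, so 1971 has no multiplicative inverse modulo 6795.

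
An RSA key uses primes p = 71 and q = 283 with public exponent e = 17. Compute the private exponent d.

12773

φ(n) = (p−1)(q−1) = 70·282 = 19740.
Need d with 17·d ≡ 1 (mod 19740). Apply the extended Euclidean algorithm:
19740 = 1161×17 + 3
17 = 5×3 + 2
3 = 1×2 + 1
2 = 2×1 + 0
Back-substitute:
1 = 3 − 2
1 = −17 + 6·3
1 = 6·19740 − 6967·17
So 17·(-6967) ≡ 1 (mod 19740), hence d ≡ -6967 ≡ 12773 (mod 19740).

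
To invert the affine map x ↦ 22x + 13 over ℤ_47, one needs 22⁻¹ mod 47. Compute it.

gcd(47, 22) by repeated division:
47 = 2*22 + 3
22 = 7*3 + 1
3 = 3*1 + 0
gcd = 1, so the inverse exists. Back-substitute:
1 = 22 − 7·3
1 = −7·47 + 15·22
So 22·15 ≡ 1 (mod 47).

15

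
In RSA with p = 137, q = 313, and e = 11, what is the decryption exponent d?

7715

φ(n) = (p−1)(q−1) = 136·312 = 42432.
Need d with 11·d ≡ 1 (mod 42432). Apply the extended Euclidean algorithm:
42432 = 3857*11 + 5
11 = 2*5 + 1
5 = 5*1 + 0
Back-substitute:
1 = 11 − 2·5
1 = −2·42432 + 7715·11
So 11·7715 ≡ 1 (mod 42432), hence d = 7715.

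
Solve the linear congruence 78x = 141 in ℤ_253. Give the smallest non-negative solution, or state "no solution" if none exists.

31

First find gcd(78, 253):
253 = 3·78 + 19
78 = 4·19 + 2
19 = 9·2 + 1
2 = 2·1 + 0
gcd = 1, so a unique solution mod 253 exists.
Back-substitute for the Bézout coefficients:
1 = 19 − 9·2
1 = −9·78 + 37·19
1 = 37·253 − 120·78
So 78·(-120) ≡ 1 (mod 253), giving 78⁻¹ ≡ 133.
x ≡ 78⁻¹·141 ≡ 133·141 ≡ 31 (mod 253).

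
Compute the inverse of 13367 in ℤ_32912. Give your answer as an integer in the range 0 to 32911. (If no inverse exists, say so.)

Run Euclid on (32912, 13367):
32912 = 2×13367 + 6178
13367 = 2×6178 + 1011
6178 = 6×1011 + 112
1011 = 9×112 + 3
112 = 37×3 + 1
3 = 3×1 + 0
Since gcd(13367, 32912) = 1, back-substitute to write 1 as a combination:
1 = 112 − 37·3
1 = −37·1011 + 334·112
1 = 334·6178 − 2041·1011
1 = −2041·13367 + 4416·6178
1 = 4416·32912 − 10873·13367
So 13367·(-10873) ≡ 1 (mod 32912), and -10873 ≡ 22039 (mod 32912).

22039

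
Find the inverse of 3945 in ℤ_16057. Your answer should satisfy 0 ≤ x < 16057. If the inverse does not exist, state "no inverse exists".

Apply the Euclidean algorithm to 16057 and 3945:
16057 = 4·3945 + 277
3945 = 14·277 + 67
277 = 4·67 + 9
67 = 7·9 + 4
9 = 2·4 + 1
4 = 4·1 + 0
Since gcd(3945, 16057) = 1, back-substitute to write 1 as a combination:
1 = 9 − 2·4
1 = −2·67 + 15·9
1 = 15·277 − 62·67
1 = −62·3945 + 883·277
1 = 883·16057 − 3594·3945
Thus 3945·(-3594) ≡ 1 (mod 16057); reducing, -3594 mod 16057 = 12463.

12463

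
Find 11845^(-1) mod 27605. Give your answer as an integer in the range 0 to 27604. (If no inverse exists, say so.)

Compute gcd(11845, 27605):
27605 = 2*11845 + 3915
11845 = 3*3915 + 100
3915 = 39*100 + 15
100 = 6*15 + 10
15 = 1*10 + 5
10 = 2*5 + 0
The gcd is 5, not 1, hence no inverse exists.

no inverse exists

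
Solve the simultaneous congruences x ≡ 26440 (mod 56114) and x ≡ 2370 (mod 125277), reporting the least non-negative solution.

Write x = 26440 + 56114·k. Then 56114·k ≡ 2370 − 26440 ≡ 101207 (mod 125277).
Need 56114⁻¹ mod 125277. Extended Euclid on (125277, 56114):
125277 = 2*56114 + 13049
56114 = 4*13049 + 3918
13049 = 3*3918 + 1295
3918 = 3*1295 + 33
1295 = 39*33 + 8
33 = 4*8 + 1
8 = 8*1 + 0
Back-substitute:
1 = 33 − 4·8
1 = −4·1295 + 157·33
1 = 157·3918 − 475·1295
1 = −475·13049 + 1582·3918
1 = 1582·56114 − 6803·13049
1 = −6803·125277 + 15188·56114
56114⁻¹ ≡ 15188 (mod 125277), so k ≡ 15188·101207 ≡ 108403 (mod 125277).
x = 26440 + 56114·108403 = 6082952382.

6082952382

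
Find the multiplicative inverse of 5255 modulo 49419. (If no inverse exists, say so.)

Extended Euclidean algorithm:
49419 = 9*5255 + 2124
5255 = 2*2124 + 1007
2124 = 2*1007 + 110
1007 = 9*110 + 17
110 = 6*17 + 8
17 = 2*8 + 1
8 = 8*1 + 0
The gcd is 1. Working backward:
1 = 17 − 2·8
1 = −2·110 + 13·17
1 = 13·1007 − 119·110
1 = −119·2124 + 251·1007
1 = 251·5255 − 621·2124
1 = −621·49419 + 5840·5255
So 5255·5840 ≡ 1 (mod 49419).

5840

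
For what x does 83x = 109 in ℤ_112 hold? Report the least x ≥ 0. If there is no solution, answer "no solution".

First find gcd(83, 112):
112 = 1·83 + 29
83 = 2·29 + 25
29 = 1·25 + 4
25 = 6·4 + 1
4 = 4·1 + 0
gcd = 1, so a unique solution mod 112 exists.
Back-substitute for the Bézout coefficients:
1 = 25 − 6·4
1 = −6·29 + 7·25
1 = 7·83 − 20·29
1 = −20·112 + 27·83
So 83·(27) ≡ 1 (mod 112), giving 83⁻¹ ≡ 27.
x ≡ 83⁻¹·109 ≡ 27·109 ≡ 31 (mod 112).

31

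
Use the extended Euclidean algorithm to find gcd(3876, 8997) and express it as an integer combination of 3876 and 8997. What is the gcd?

3

Apply Euclid's algorithm to 8997 and 3876:
8997 = 2×3876 + 1245
3876 = 3×1245 + 141
1245 = 8×141 + 117
141 = 1×117 + 24
117 = 4×24 + 21
24 = 1×21 + 3
21 = 7×3 + 0
gcd(3876, 8997) = 3.
Back-substituting:
3 = 24 − 21
3 = −117 + 5·24
3 = 5·141 − 6·117
3 = −6·1245 + 53·141
3 = 53·3876 − 165·1245
3 = −165·8997 + 383·3876
So 3 = (-165)·8997 + (383)·3876.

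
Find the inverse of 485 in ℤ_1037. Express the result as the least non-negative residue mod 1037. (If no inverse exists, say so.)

gcd(1037, 485) by repeated division:
1037 = 2·485 + 67
485 = 7·67 + 16
67 = 4·16 + 3
16 = 5·3 + 1
3 = 3·1 + 0
The gcd is 1. Working backward:
1 = 16 − 5·3
1 = −5·67 + 21·16
1 = 21·485 − 152·67
1 = −152·1037 + 325·485
So 485·325 ≡ 1 (mod 1037).

325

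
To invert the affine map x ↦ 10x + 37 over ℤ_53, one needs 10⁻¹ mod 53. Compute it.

Run Euclid on (53, 10):
53 = 5*10 + 3
10 = 3*3 + 1
3 = 3*1 + 0
Since gcd(10, 53) = 1, back-substitute to write 1 as a combination:
1 = 10 − 3·3
1 = −3·53 + 16·10
So 10·16 ≡ 1 (mod 53).

16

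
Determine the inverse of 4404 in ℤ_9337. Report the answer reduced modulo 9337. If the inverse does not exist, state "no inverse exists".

Extended Euclidean algorithm:
9337 = 2·4404 + 529
4404 = 8·529 + 172
529 = 3·172 + 13
172 = 13·13 + 3
13 = 4·3 + 1
3 = 3·1 + 0
The gcd is 1. Working backward:
1 = 13 − 4·3
1 = −4·172 + 53·13
1 = 53·529 − 163·172
1 = −163·4404 + 1357·529
1 = 1357·9337 − 2877·4404
Hence 4404⁻¹ ≡ -2877 ≡ 6460 (mod 9337).

6460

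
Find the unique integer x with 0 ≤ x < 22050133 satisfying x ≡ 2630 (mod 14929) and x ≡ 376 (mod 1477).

6586319

Write x = 2630 + 14929·k. Then 14929·k ≡ 376 − 2630 ≡ 700 (mod 1477).
Need 14929⁻¹ mod 1477. Extended Euclid on (1477, 159):
1477 = 9×159 + 46
159 = 3×46 + 21
46 = 2×21 + 4
21 = 5×4 + 1
4 = 4×1 + 0
Back-substitute:
1 = 21 − 5·4
1 = −5·46 + 11·21
1 = 11·159 − 38·46
1 = −38·1477 + 353·159
14929⁻¹ ≡ 353 (mod 1477), so k ≡ 353·700 ≡ 441 (mod 1477).
x = 2630 + 14929·441 = 6586319.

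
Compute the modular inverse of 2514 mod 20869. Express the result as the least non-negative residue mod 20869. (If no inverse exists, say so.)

Run Euclid on (20869, 2514):
20869 = 8·2514 + 757
2514 = 3·757 + 243
757 = 3·243 + 28
243 = 8·28 + 19
28 = 1·19 + 9
19 = 2·9 + 1
9 = 9·1 + 0
gcd = 1, so the inverse exists. Back-substitute:
1 = 19 − 2·9
1 = −2·28 + 3·19
1 = 3·243 − 26·28
1 = −26·757 + 81·243
1 = 81·2514 − 269·757
1 = −269·20869 + 2233·2514
So 2514·2233 ≡ 1 (mod 20869).

2233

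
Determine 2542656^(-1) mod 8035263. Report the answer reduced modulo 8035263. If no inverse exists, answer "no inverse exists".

no inverse exists

Compute gcd(2542656, 8035263):
8035263 = 3·2542656 + 407295
2542656 = 6·407295 + 98886
407295 = 4·98886 + 11751
98886 = 8·11751 + 4878
11751 = 2·4878 + 1995
4878 = 2·1995 + 888
1995 = 2·888 + 219
888 = 4·219 + 12
219 = 18·12 + 3
12 = 4·3 + 0
Since gcd = 3 > 1, 2542656 is not a unit mod 8035263.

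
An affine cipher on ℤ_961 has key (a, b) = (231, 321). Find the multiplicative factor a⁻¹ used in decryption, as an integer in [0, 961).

Extended Euclidean algorithm:
961 = 4*231 + 37
231 = 6*37 + 9
37 = 4*9 + 1
9 = 9*1 + 0
The gcd is 1. Working backward:
1 = 37 − 4·9
1 = −4·231 + 25·37
1 = 25·961 − 104·231
So 231·(-104) ≡ 1 (mod 961), and -104 ≡ 857 (mod 961).

857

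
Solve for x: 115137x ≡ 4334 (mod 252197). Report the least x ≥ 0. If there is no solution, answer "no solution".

First find gcd(115137, 252197):
252197 = 2*115137 + 21923
115137 = 5*21923 + 5522
21923 = 3*5522 + 5357
5522 = 1*5357 + 165
5357 = 32*165 + 77
165 = 2*77 + 11
77 = 7*11 + 0
gcd = 11 and 11 | 4334, so solutions exist. Divide through by 11: 10467x ≡ 394 (mod 22927).
Now find 10467⁻¹ mod 22927:
22927 = 2×10467 + 1993
10467 = 5×1993 + 502
1993 = 3×502 + 487
502 = 1×487 + 15
487 = 32×15 + 7
15 = 2×7 + 1
7 = 7×1 + 0
Back-substitute:
1 = 15 − 2·7
1 = −2·487 + 65·15
1 = 65·502 − 67·487
1 = −67·1993 + 266·502
1 = 266·10467 − 1397·1993
1 = −1397·22927 + 3060·10467
So 10467⁻¹ ≡ 3060 (mod 22927).
Then x ≡ 3060·394 ≡ 13436 (mod 22927); the smallest non-negative solution is x = 13436.

13436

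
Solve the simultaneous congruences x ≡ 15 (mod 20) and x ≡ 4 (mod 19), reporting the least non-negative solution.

175

Write x = 15 + 20·k. Then 20·k ≡ 4 − 15 ≡ 8 (mod 19).
Need 20⁻¹ mod 19. Extended Euclid on (19, 1):
19 = 19*1 + 0
20⁻¹ ≡ 1 (mod 19), so k ≡ 1·8 ≡ 8 (mod 19).
x = 15 + 20·8 = 175.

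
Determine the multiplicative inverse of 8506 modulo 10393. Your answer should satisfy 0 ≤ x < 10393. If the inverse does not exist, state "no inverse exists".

Run Euclid on (10393, 8506):
10393 = 1×8506 + 1887
8506 = 4×1887 + 958
1887 = 1×958 + 929
958 = 1×929 + 29
929 = 32×29 + 1
29 = 29×1 + 0
gcd = 1, so the inverse exists. Back-substitute:
1 = 929 − 32·29
1 = −32·958 + 33·929
1 = 33·1887 − 65·958
1 = −65·8506 + 293·1887
1 = 293·10393 − 358·8506
Hence 8506⁻¹ ≡ -358 ≡ 10035 (mod 10393).

10035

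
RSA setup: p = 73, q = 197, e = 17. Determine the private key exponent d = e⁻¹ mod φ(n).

6641

φ(n) = (p−1)(q−1) = 72·196 = 14112.
Need d with 17·d ≡ 1 (mod 14112). Apply the extended Euclidean algorithm:
14112 = 830·17 + 2
17 = 8·2 + 1
2 = 2·1 + 0
Back-substitute:
1 = 17 − 8·2
1 = −8·14112 + 6641·17
So 17·6641 ≡ 1 (mod 14112), hence d = 6641.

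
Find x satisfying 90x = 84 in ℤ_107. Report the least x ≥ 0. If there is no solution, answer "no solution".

58

First find gcd(90, 107):
107 = 1·90 + 17
90 = 5·17 + 5
17 = 3·5 + 2
5 = 2·2 + 1
2 = 2·1 + 0
gcd = 1, so a unique solution mod 107 exists.
Back-substitute for the Bézout coefficients:
1 = 5 − 2·2
1 = −2·17 + 7·5
1 = 7·90 − 37·17
1 = −37·107 + 44·90
So 90·(44) ≡ 1 (mod 107), giving 90⁻¹ ≡ 44.
x ≡ 90⁻¹·84 ≡ 44·84 ≡ 58 (mod 107).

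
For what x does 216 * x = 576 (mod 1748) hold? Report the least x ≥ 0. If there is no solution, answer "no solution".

First find gcd(216, 1748):
1748 = 8*216 + 20
216 = 10*20 + 16
20 = 1*16 + 4
16 = 4*4 + 0
gcd = 4 and 4 | 576, so solutions exist. Divide through by 4: 54x ≡ 144 (mod 437).
Now find 54⁻¹ mod 437:
437 = 8·54 + 5
54 = 10·5 + 4
5 = 1·4 + 1
4 = 4·1 + 0
Back-substitute:
1 = 5 − 4
1 = −54 + 11·5
1 = 11·437 − 89·54
So 54·(-89) ≡ 1 (mod 437), i.e. 54⁻¹ ≡ 348.
Then x ≡ 348·144 ≡ 294 (mod 437); the smallest non-negative solution is x = 294.

294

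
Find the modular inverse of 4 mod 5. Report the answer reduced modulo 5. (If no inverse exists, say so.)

4

Run Euclid on (5, 4):
5 = 1×4 + 1
4 = 4×1 + 0
gcd = 1, so the inverse exists. Back-substitute:
1 = 5 − 4
Hence 4⁻¹ ≡ -1 ≡ 4 (mod 5).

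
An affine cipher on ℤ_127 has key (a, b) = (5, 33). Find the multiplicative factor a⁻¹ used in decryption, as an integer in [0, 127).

51

Apply the Euclidean algorithm to 127 and 5:
127 = 25*5 + 2
5 = 2*2 + 1
2 = 2*1 + 0
Since gcd(5, 127) = 1, back-substitute to write 1 as a combination:
1 = 5 − 2·2
1 = −2·127 + 51·5
So 5·51 ≡ 1 (mod 127).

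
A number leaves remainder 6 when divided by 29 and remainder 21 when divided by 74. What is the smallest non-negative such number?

Write x = 6 + 29·k. Then 29·k ≡ 21 − 6 ≡ 15 (mod 74).
Need 29⁻¹ mod 74. Extended Euclid on (74, 29):
74 = 2*29 + 16
29 = 1*16 + 13
16 = 1*13 + 3
13 = 4*3 + 1
3 = 3*1 + 0
Back-substitute:
1 = 13 − 4·3
1 = −4·16 + 5·13
1 = 5·29 − 9·16
1 = −9·74 + 23·29
29⁻¹ ≡ 23 (mod 74), so k ≡ 23·15 ≡ 49 (mod 74).
x = 6 + 29·49 = 1427.

1427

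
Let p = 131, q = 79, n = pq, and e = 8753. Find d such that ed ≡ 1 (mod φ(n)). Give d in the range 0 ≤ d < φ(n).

φ(n) = (p−1)(q−1) = 130·78 = 10140.
Need d with 8753·d ≡ 1 (mod 10140). Apply the extended Euclidean algorithm:
10140 = 1·8753 + 1387
8753 = 6·1387 + 431
1387 = 3·431 + 94
431 = 4·94 + 55
94 = 1·55 + 39
55 = 1·39 + 16
39 = 2·16 + 7
16 = 2·7 + 2
7 = 3·2 + 1
2 = 2·1 + 0
Back-substitute:
1 = 7 − 3·2
1 = −3·16 + 7·7
1 = 7·39 − 17·16
1 = −17·55 + 24·39
1 = 24·94 − 41·55
1 = −41·431 + 188·94
1 = 188·1387 − 605·431
1 = −605·8753 + 3818·1387
1 = 3818·10140 − 4423·8753
So 8753·(-4423) ≡ 1 (mod 10140), hence d ≡ -4423 ≡ 5717 (mod 10140).

5717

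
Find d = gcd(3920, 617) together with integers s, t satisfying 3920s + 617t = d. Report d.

1

Repeated division:
3920 = 6·617 + 218
617 = 2·218 + 181
218 = 1·181 + 37
181 = 4·37 + 33
37 = 1·33 + 4
33 = 8·4 + 1
4 = 4·1 + 0
gcd(3920, 617) = 1.
Express as a combination:
1 = 33 − 8·4
1 = −8·37 + 9·33
1 = 9·181 − 44·37
1 = −44·218 + 53·181
1 = 53·617 − 150·218
1 = −150·3920 + 953·617
So 1 = (-150)·3920 + (953)·617.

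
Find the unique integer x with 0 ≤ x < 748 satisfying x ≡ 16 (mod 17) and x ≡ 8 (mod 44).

Write x = 16 + 17·k. Then 17·k ≡ 8 − 16 ≡ 36 (mod 44).
Need 17⁻¹ mod 44. Extended Euclid on (44, 17):
44 = 2·17 + 10
17 = 1·10 + 7
10 = 1·7 + 3
7 = 2·3 + 1
3 = 3·1 + 0
Back-substitute:
1 = 7 − 2·3
1 = −2·10 + 3·7
1 = 3·17 − 5·10
1 = −5·44 + 13·17
17⁻¹ ≡ 13 (mod 44), so k ≡ 13·36 ≡ 28 (mod 44).
x = 16 + 17·28 = 492.

492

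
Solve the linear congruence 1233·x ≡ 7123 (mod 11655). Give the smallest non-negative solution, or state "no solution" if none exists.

no solution

gcd(1233, 11655):
11655 = 9·1233 + 558
1233 = 2·558 + 117
558 = 4·117 + 90
117 = 1·90 + 27
90 = 3·27 + 9
27 = 3·9 + 0
gcd = 9, but 9 ∤ 7123, so the congruence has no solution.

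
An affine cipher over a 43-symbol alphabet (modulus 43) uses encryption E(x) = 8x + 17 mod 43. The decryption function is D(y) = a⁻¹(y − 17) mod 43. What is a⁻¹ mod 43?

gcd(43, 8) by repeated division:
43 = 5·8 + 3
8 = 2·3 + 2
3 = 1·2 + 1
2 = 2·1 + 0
Since gcd(8, 43) = 1, back-substitute to write 1 as a combination:
1 = 3 − 2
1 = −8 + 3·3
1 = 3·43 − 16·8
So 8·(-16) ≡ 1 (mod 43), and -16 ≡ 27 (mod 43).

27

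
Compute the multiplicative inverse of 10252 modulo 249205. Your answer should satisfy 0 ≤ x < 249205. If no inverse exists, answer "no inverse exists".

Euclidean algorithm on 249205, 10252:
249205 = 24×10252 + 3157
10252 = 3×3157 + 781
3157 = 4×781 + 33
781 = 23×33 + 22
33 = 1×22 + 11
22 = 2×11 + 0
The gcd is 11, not 1, hence no inverse exists.

no inverse exists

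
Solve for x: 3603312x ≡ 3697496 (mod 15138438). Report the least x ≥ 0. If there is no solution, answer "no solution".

no solution

gcd(3603312, 15138438):
15138438 = 4*3603312 + 725190
3603312 = 4*725190 + 702552
725190 = 1*702552 + 22638
702552 = 31*22638 + 774
22638 = 29*774 + 192
774 = 4*192 + 6
192 = 32*6 + 0
gcd = 6, but 6 ∤ 3697496, so the congruence has no solution.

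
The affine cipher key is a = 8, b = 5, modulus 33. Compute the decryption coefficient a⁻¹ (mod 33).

29

Extended Euclidean algorithm:
33 = 4·8 + 1
8 = 8·1 + 0
The gcd is 1. Working backward:
1 = 33 − 4·8
So 8·(-4) ≡ 1 (mod 33), and -4 ≡ 29 (mod 33).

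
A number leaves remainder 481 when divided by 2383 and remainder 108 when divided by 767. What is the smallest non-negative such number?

591465

Write x = 481 + 2383·k. Then 2383·k ≡ 108 − 481 ≡ 394 (mod 767).
Need 2383⁻¹ mod 767. Extended Euclid on (767, 82):
767 = 9×82 + 29
82 = 2×29 + 24
29 = 1×24 + 5
24 = 4×5 + 4
5 = 1×4 + 1
4 = 4×1 + 0
Back-substitute:
1 = 5 − 4
1 = −24 + 5·5
1 = 5·29 − 6·24
1 = −6·82 + 17·29
1 = 17·767 − 159·82
2383⁻¹ ≡ 608 (mod 767), so k ≡ 608·394 ≡ 248 (mod 767).
x = 481 + 2383·248 = 591465.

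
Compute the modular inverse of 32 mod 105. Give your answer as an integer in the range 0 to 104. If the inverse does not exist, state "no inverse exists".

Run Euclid on (105, 32):
105 = 3*32 + 9
32 = 3*9 + 5
9 = 1*5 + 4
5 = 1*4 + 1
4 = 4*1 + 0
Since gcd(32, 105) = 1, back-substitute to write 1 as a combination:
1 = 5 − 4
1 = −9 + 2·5
1 = 2·32 − 7·9
1 = −7·105 + 23·32
So 32·23 ≡ 1 (mod 105).

23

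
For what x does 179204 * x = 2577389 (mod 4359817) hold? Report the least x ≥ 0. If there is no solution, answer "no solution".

First find gcd(179204, 4359817):
4359817 = 24*179204 + 58921
179204 = 3*58921 + 2441
58921 = 24*2441 + 337
2441 = 7*337 + 82
337 = 4*82 + 9
82 = 9*9 + 1
9 = 9*1 + 0
gcd = 1, so a unique solution mod 4359817 exists.
Back-substitute for the Bézout coefficients:
1 = 82 − 9·9
1 = −9·337 + 37·82
1 = 37·2441 − 268·337
1 = −268·58921 + 6469·2441
1 = 6469·179204 − 19675·58921
1 = −19675·4359817 + 478669·179204
So 179204·(478669) ≡ 1 (mod 4359817), giving 179204⁻¹ ≡ 478669.
x ≡ 179204⁻¹·2577389 ≡ 478669·2577389 ≡ 1359483 (mod 4359817).

1359483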